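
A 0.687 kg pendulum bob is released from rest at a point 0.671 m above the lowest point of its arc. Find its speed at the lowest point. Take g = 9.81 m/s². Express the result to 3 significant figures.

By conservation of mechanical energy, mgh = ½mv²
v = √(2gh) = √(2 × 9.81 × 0.671) = √13.165 = 3.628 m/s

v = 3.63 m/s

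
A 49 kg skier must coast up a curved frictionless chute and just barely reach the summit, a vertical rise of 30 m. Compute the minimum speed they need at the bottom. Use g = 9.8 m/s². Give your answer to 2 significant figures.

v = 24 m/s

At the top they are momentarily at rest, so all KE converts to PE: ½mv² = mgh
v = √(2gh) = √(2 × 9.8 × 30) = 24.25 m/s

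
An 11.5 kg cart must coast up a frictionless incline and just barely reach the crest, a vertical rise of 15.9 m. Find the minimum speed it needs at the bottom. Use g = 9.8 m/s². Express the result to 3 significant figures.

v = 17.7 m/s

At the top it is momentarily at rest, so all KE converts to PE: ½mv² = mgh
v = √(2gh) = √(2 × 9.8 × 15.9) = 17.65 m/s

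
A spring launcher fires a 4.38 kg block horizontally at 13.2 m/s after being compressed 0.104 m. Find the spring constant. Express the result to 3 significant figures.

k = 70600 N/m

Spring PE at full compression equals KE at release: ½kx² = ½mv²
k = mv²/x² = (4.38)(13.2)²/(0.104)² = 70559 N/m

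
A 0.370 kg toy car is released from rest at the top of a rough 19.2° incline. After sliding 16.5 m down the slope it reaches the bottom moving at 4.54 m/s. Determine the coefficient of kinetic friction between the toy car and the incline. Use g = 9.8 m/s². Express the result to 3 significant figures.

μ_k = 0.281

mgh = ½mv² + μ_k (mg cosθ) L, with h = L sinθ
mgL sinθ = 19.676 J; ½mv² = 3.8131 J
W_f = 19.676 − 3.8131 = 15.86 J
μ_k = W_f/(mg cosθ · L) = 15.86/(3.424 × 16.5) = 0.2807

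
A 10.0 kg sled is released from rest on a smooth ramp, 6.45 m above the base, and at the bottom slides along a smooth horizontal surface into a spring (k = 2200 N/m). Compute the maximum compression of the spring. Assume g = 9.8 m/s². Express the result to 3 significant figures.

Gravitational PE at the top equals spring PE at max compression: mgh = ½kx²
x = √(2mgh/k) = √(2 × 10.0 × 9.8 × 6.45 / 2200) = 0.7580 m

x = 0.758 m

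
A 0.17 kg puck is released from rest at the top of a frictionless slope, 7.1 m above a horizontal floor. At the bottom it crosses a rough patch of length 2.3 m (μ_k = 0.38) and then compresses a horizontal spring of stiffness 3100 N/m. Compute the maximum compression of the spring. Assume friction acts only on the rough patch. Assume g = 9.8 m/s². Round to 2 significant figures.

Initial energy: E₁ = mgh = (0.17)(9.8)(7.1) = 11.829 J
Friction removes W_f = μ_k mg d = (0.38)(0.17)(9.8)(2.3) = 1.456 J
Energy reaching the spring: E = 11.829 − 1.456 = 10.373 J
At max compression ½kx² = E ⇒ x = √(2E/k) = √(2 × 10.373/3100) = 0.08180 m

x = 0.082 m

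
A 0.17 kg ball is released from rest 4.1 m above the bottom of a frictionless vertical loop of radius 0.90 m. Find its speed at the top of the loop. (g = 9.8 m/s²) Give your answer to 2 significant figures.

v = 6.7 m/s

Energy conservation: mgh = ½mv_top² + mg(2r)
v_top² = 2g(h − 2r) = 2(9.8)(4.1 − 1.800) = 45.08
v_top = 6.714 m/s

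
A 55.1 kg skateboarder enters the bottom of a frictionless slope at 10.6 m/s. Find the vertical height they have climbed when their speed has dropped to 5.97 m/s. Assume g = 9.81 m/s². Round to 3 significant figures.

h = 3.91 m

Energy balance between the two points: ½mv₁² = ½mv₂² + mgh
h = (v₁² − v₂²)/(2g) = (10.6² − 5.97²)/(2 × 9.81) = 3.910 m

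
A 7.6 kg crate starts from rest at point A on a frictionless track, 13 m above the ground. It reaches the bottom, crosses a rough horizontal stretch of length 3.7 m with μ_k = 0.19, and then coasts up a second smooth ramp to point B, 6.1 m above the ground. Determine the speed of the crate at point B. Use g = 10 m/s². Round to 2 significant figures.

Energy at A: mgh₁ = (7.6)(10)(13) = 988.00 J
Friction loss: W_f = μ_k mg d = 53.43 J
At B: ½mv² + mgh₂ = mgh₁ − W_f
½mv² = 988.00 − 53.43 − 463.60 = 470.97 J
v = √(2 × 470.97/7.6) = 11.13 m/s

v = 11 m/s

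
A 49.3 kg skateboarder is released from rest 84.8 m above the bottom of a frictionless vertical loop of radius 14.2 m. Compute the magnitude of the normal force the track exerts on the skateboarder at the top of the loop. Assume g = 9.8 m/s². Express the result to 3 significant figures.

Energy from release to top (height 2r): mgh = ½mv_top² + mg(2r)
v_top² = 2g(h − 2r) = 2(9.8)(84.8 − 28.40) = 1105.4 m²/s²
At the top, both N and weight point toward the centre: N + mg = mv_top²/r
N = m(v_top²/r − g) = 49.3(1105.4/14.2 − 9.8) = 3355 N

N = 3350 N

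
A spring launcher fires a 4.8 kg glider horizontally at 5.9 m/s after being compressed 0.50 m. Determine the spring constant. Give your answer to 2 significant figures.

Energy stored in the spring equals the launch KE: ½kx² = ½mv²
k = mv²/x² = (4.8)(5.9)²/(0.50)² = 668.4 N/m

k = 670 N/m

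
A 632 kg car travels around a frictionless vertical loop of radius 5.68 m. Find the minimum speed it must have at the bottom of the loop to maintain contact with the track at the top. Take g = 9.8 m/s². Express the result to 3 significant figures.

v = 16.7 m/s

At the top: mg = mv_top²/r ⇒ v_top² = gr = 55.66 m²/s²
Energy from bottom to top (height 2r): ½mv_bot² = ½mv_top² + mg(2r)
v_bot² = gr + 4gr = 5gr = 278.3
v_bot = √(5gr) = 16.68 m/s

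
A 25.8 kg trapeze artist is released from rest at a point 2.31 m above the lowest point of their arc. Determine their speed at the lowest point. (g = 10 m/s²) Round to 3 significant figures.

v = 6.80 m/s

By conservation of mechanical energy, mgh = ½mv²
v = √(2gh) = √(2 × 10 × 2.31) = √46.200 = 6.797 m/s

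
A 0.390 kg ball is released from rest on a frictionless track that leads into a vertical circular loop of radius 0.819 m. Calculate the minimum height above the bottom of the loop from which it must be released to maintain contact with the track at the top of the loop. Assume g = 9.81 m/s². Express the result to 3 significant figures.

h = 2.05 m

At the top, for minimum speed gravity alone supplies the centripetal force: mg = mv_top²/r ⇒ v_top² = gr = 8.034 m²/s²
Energy conservation from release height h to the top (height 2r): mgh = ½mv_top² + mg(2r)
h = v_top²/(2g) + 2r = r/2 + 2r = 5r/2 = 2.047 m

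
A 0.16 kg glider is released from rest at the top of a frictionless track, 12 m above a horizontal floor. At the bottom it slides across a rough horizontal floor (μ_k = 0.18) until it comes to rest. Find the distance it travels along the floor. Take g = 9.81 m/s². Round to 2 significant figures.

d = 67 m

Energy at the top = energy at the end + work done against friction:
At rest all PE has been dissipated by friction: mgh = μ_k m g d
d = h/μ_k = 12/0.18 = 66.67 m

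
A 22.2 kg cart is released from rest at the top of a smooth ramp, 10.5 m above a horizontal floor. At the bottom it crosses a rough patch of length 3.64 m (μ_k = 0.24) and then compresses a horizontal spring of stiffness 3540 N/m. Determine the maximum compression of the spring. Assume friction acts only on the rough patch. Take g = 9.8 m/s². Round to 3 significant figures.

x = 1.09 m

Initial energy: E₁ = mgh = (22.2)(9.8)(10.5) = 2284.4 J
Friction removes W_f = μ_k mg d = (0.24)(22.2)(9.8)(3.64) = 190.1 J
Energy reaching the spring: E = 2284.4 − 190.1 = 2094.3 J
At max compression ½kx² = E ⇒ x = √(2E/k) = √(2 × 2094.3/3540) = 1.088 m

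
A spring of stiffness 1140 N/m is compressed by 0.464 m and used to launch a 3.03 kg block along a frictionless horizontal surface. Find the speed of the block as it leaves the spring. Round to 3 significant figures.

Spring PE converts entirely to kinetic energy: ½kx² = ½mv²
v = x√(k/m) = 0.464 × √(1140/3.03) = 9.000 m/s

v = 9.00 m/s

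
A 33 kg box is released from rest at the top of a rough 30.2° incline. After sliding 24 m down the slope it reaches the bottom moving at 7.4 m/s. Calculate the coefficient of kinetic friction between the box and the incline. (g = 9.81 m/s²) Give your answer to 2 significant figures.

μ_k = 0.45

The energy dissipated by friction is the PE lost minus the KE gained:
mgL sinθ = 3908.2 J; ½mv² = 903.54 J
W_f = 3908.2 − 903.54 = 3005 J
μ_k = W_f/(mg cosθ · L) = 3005/(279.8 × 24) = 0.4475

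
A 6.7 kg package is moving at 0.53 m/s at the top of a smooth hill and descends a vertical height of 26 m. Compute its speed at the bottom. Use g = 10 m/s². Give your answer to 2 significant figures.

By conservation of mechanical energy, ½mv₀² + mgh = ½mv²
v² = v₀² + 2gh = (0.53)² + 2(10)(26) = 520.28
v = √520.28 = 22.81 m/s

v = 23 m/s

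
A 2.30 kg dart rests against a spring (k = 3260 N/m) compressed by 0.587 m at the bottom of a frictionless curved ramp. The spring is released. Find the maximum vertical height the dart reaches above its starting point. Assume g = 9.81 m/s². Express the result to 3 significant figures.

At maximum height the dart is at rest, so ½kx² = mgh
h = kx²/(2mg) = (3260)(0.587)²/(2 × 2.30 × 9.81) = 24.89 m

h = 24.9 m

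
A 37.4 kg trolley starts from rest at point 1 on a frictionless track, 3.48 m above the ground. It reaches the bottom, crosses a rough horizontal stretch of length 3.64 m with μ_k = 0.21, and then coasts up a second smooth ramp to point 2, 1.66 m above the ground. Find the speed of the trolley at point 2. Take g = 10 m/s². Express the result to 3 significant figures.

v = 4.59 m/s

Energy at 1: mgh₁ = (37.4)(10)(3.48) = 1301.5 J
Friction loss: W_f = μ_k mg d = 285.9 J
At 2: ½mv² + mgh₂ = mgh₁ − W_f
½mv² = 1301.5 − 285.9 − 620.84 = 394.79 J
v = √(2 × 394.79/37.4) = 4.595 m/s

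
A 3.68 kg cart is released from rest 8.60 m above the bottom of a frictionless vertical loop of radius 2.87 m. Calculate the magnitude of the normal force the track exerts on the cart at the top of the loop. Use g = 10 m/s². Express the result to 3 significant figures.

Energy from release to top (height 2r): mgh = ½mv_top² + mg(2r)
v_top² = 2g(h − 2r) = 2(10)(8.60 − 5.740) = 57.200 m²/s²
At the top, both N and weight point toward the centre: N + mg = mv_top²/r
N = m(v_top²/r − g) = 3.68(57.200/2.87 − 10) = 36.54 N

N = 36.5 N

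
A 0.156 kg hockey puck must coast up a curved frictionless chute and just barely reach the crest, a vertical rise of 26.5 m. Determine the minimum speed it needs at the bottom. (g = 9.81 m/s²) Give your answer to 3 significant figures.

v = 22.8 m/s

At the top it is momentarily at rest, so all KE converts to PE: ½mv² = mgh
v = √(2gh) = √(2 × 9.81 × 26.5) = 22.80 m/s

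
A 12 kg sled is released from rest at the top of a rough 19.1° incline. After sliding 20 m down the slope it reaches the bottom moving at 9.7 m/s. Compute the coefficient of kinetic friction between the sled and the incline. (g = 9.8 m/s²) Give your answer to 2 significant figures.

The energy dissipated by friction is the PE lost minus the KE gained:
mgL sinθ = 769.62 J; ½mv² = 564.54 J
W_f = 769.62 − 564.54 = 205.1 J
μ_k = W_f/(mg cosθ · L) = 205.1/(111.1 × 20) = 0.09227

μ_k = 0.092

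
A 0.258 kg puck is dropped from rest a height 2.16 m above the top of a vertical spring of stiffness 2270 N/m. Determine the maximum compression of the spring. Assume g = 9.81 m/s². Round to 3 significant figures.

Measuring PE from the top of the relaxed spring, at max compression the puck has dropped H + x with zero KE, so:
mg(H + x) = ½kx²
½(2270)x² − (0.258)(9.81)x − (0.258)(9.81)(2.16) = 0
1135x² − 2.531x − 5.467 = 0
x = [2.531 + √(6.406 + 24820)]/(2 × 1135) = 0.07053 m

x = 0.0705 m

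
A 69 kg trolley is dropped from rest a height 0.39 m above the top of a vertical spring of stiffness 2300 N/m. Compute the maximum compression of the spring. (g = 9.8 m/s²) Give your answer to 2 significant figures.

x = 0.86 m

Take the reference level at the top of the uncompressed spring. At max compression the trolley has fallen H + x and is momentarily at rest:
mg(H + x) = ½kx²
½(2300)x² − (69)(9.8)x − (69)(9.8)(0.39) = 0
1150x² − 676.2x − 263.7 = 0
x = [676.2 + √(457246 + 1.2131e+06)]/(2 × 1150) = 0.8559 m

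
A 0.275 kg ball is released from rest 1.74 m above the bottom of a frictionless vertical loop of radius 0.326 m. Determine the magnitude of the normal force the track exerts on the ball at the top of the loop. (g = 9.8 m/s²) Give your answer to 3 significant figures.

N = 15.3 N

Energy from release to top (height 2r): mgh = ½mv_top² + mg(2r)
v_top² = 2g(h − 2r) = 2(9.8)(1.74 − 0.6520) = 21.325 m²/s²
At the top, both N and weight point toward the centre: N + mg = mv_top²/r
N = m(v_top²/r − g) = 0.275(21.325/0.326 − 9.8) = 15.29 N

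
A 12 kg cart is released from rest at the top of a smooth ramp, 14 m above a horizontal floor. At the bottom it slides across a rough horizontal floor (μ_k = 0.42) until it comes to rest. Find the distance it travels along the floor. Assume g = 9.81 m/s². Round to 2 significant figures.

Energy bookkeeping (friction removes W_f = μ_k N d):
At rest all PE has been dissipated by friction: mgh = μ_k m g d
d = h/μ_k = 14/0.42 = 33.33 m

d = 33 m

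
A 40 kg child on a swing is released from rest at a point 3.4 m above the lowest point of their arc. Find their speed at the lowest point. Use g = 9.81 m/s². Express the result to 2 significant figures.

By conservation of mechanical energy, mgh = ½mv²
The mass cancels from both sides.
v = √(2gh) = √(2 × 9.81 × 3.4) = √66.708 = 8.167 m/s

v = 8.2 m/s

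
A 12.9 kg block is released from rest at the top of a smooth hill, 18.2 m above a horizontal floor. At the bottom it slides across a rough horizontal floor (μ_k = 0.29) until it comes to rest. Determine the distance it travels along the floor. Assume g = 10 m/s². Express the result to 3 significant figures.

Energy at the top = energy at the end + work done against friction:
At rest all PE has been dissipated by friction: mgh = μ_k m g d
d = h/μ_k = 18.2/0.29 = 62.76 m

d = 62.8 m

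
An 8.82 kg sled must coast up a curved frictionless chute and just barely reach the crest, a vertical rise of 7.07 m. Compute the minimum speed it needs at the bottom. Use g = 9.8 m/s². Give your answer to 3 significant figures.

v = 11.8 m/s

At the top it is momentarily at rest, so all KE converts to PE: ½mv² = mgh
v = √(2gh) = √(2 × 9.8 × 7.07) = 11.77 m/s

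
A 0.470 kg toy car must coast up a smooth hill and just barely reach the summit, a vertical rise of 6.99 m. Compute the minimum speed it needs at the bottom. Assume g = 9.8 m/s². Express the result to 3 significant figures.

v = 11.7 m/s

At the top it is momentarily at rest, so all KE converts to PE: ½mv² = mgh
v = √(2gh) = √(2 × 9.8 × 6.99) = 11.70 m/s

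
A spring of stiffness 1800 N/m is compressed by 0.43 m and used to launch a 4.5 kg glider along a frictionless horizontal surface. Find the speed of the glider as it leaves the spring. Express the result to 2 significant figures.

Spring PE converts entirely to kinetic energy: ½kx² = ½mv²
v = x√(k/m) = 0.43 × √(1800/4.5) = 8.600 m/s

v = 8.6 m/s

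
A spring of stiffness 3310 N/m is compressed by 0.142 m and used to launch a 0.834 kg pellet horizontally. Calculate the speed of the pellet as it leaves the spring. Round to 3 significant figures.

v = 8.95 m/s

The pellet leaves the spring when the spring is at natural length, so ½kx² = ½mv²
v = x√(k/m) = 0.142 × √(3310/0.834) = 8.946 m/s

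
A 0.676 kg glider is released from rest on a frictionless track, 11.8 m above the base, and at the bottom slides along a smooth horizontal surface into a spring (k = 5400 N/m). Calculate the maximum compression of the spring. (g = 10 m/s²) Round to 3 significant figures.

At max compression the glider is momentarily at rest: mgh = ½kx²
x = √(2mgh/k) = √(2 × 0.676 × 10 × 11.8 / 5400) = 0.1719 m

x = 0.172 m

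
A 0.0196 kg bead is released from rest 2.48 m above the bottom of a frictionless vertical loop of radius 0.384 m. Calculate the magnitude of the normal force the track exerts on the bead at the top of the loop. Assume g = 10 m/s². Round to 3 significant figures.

N = 1.55 N

Energy from release to top (height 2r): mgh = ½mv_top² + mg(2r)
v_top² = 2g(h − 2r) = 2(10)(2.48 − 0.7680) = 34.240 m²/s²
At the top, both N and weight point toward the centre: N + mg = mv_top²/r
N = m(v_top²/r − g) = 0.0196(34.240/0.384 − 10) = 1.552 N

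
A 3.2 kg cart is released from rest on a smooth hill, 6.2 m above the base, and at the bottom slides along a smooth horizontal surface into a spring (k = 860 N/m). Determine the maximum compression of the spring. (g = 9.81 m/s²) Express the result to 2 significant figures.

Energy conservation (no friction) from release to max compression: mgh = ½kx²
x = √(2mgh/k) = √(2 × 3.2 × 9.81 × 6.2 / 860) = 0.6728 m

x = 0.67 m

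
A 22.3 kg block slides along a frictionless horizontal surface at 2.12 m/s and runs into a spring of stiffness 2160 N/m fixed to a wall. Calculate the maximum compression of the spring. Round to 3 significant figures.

x = 0.215 m

Conservation of energy between contact and max compression: ½mv² = ½kx²
x = v√(m/k) = 2.12 × √(22.3/2160) = 0.2154 m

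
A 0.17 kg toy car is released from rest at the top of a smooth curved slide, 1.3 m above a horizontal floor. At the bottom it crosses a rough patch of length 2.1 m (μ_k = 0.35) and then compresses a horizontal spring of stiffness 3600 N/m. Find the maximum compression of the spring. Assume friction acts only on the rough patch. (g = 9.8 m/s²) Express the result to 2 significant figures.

Initial energy: E₁ = mgh = (0.17)(9.8)(1.3) = 2.1658 J
Friction removes W_f = μ_k mg d = (0.35)(0.17)(9.8)(2.1) = 1.225 J
Energy reaching the spring: E = 2.1658 − 1.225 = 0.94129 J
At max compression ½kx² = E ⇒ x = √(2E/k) = √(2 × 0.94129/3600) = 0.02287 m

x = 0.023 m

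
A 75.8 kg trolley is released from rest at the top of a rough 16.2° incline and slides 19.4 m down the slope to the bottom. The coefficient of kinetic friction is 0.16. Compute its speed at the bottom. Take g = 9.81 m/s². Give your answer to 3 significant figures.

Taking the bottom as reference, mgh = ½mv² + μ_k N L with h = L sinθ, N = mg cosθ:
mgh = mgL sinθ = (75.8)(9.81)(19.4)sin16.2° = 4024.7 J
W_f = μ_k mg cosθ · L = (0.16)(75.8)(9.81)cos16.2°·19.4 = 2216 J
½mv² = 4024.7 − 2216 = 1808.2 J
v = √(2 × 1808.2/75.8) = 6.907 m/s

v = 6.91 m/s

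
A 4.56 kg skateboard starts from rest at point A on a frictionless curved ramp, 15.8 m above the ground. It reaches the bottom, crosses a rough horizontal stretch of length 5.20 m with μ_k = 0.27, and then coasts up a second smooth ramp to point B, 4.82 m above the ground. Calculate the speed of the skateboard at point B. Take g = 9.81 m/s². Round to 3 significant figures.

v = 13.7 m/s

Energy at A: mgh₁ = (4.56)(9.81)(15.8) = 706.79 J
Friction loss: W_f = μ_k mg d = 62.81 J
At B: ½mv² + mgh₂ = mgh₁ − W_f
½mv² = 706.79 − 62.81 − 215.62 = 428.37 J
v = √(2 × 428.37/4.56) = 13.71 m/s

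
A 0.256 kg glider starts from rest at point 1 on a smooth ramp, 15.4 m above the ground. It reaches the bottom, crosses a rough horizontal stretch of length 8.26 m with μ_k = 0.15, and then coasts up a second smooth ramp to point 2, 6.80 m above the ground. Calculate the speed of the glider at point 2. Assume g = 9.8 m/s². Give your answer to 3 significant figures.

Energy at 1: mgh₁ = (0.256)(9.8)(15.4) = 38.636 J
Friction loss: W_f = μ_k mg d = 3.108 J
At 2: ½mv² + mgh₂ = mgh₁ − W_f
½mv² = 38.636 − 3.108 − 17.060 = 18.467 J
v = √(2 × 18.467/0.256) = 12.01 m/s

v = 12.0 m/s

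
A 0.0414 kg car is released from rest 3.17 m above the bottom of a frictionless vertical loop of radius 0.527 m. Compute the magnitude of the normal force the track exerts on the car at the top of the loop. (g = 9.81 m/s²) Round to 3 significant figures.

Energy from release to top (height 2r): mgh = ½mv_top² + mg(2r)
v_top² = 2g(h − 2r) = 2(9.81)(3.17 − 1.054) = 41.516 m²/s²
At the top, both N and weight point toward the centre: N + mg = mv_top²/r
N = m(v_top²/r − g) = 0.0414(41.516/0.527 − 9.81) = 2.855 N

N = 2.86 N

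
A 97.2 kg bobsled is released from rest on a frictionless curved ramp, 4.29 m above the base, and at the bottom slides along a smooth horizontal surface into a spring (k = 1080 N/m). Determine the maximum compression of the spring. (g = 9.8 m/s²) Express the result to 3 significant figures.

x = 2.75 m

At max compression the bobsled is momentarily at rest: mgh = ½kx²
x = √(2mgh/k) = √(2 × 97.2 × 9.8 × 4.29 / 1080) = 2.751 m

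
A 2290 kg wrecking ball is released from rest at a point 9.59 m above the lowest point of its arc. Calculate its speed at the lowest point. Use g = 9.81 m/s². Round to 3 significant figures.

v = 13.7 m/s

Mechanical energy is conserved (no friction): mgh = ½mv²
v = √(2gh) = √(2 × 9.81 × 9.59) = √188.16 = 13.72 m/s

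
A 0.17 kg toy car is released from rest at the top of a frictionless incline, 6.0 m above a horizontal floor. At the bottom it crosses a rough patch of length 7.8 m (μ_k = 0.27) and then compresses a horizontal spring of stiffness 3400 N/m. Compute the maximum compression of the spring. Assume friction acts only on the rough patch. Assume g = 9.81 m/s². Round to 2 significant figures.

Initial energy: E₁ = mgh = (0.17)(9.81)(6.0) = 10.006 J
Friction removes W_f = μ_k mg d = (0.27)(0.17)(9.81)(7.8) = 3.512 J
Energy reaching the spring: E = 10.006 − 3.512 = 6.4940 J
At max compression ½kx² = E ⇒ x = √(2E/k) = √(2 × 6.4940/3400) = 0.06181 m

x = 0.062 m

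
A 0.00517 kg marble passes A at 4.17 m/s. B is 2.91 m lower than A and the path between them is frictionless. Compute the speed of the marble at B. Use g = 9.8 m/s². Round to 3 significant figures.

Equating total energy at the two states: ½mv₀² + mgh = ½mv²
v² = v₀² + 2gh = (4.17)² + 2(9.8)(2.91) = 74.425
v = √74.425 = 8.627 m/s

v = 8.63 m/s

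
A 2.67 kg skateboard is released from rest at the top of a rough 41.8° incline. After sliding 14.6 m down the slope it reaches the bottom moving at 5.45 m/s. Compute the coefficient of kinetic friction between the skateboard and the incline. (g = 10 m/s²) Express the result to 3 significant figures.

The energy dissipated by friction is the PE lost minus the KE gained:
mgL sinθ = 259.83 J; ½mv² = 39.653 J
W_f = 259.83 − 39.653 = 220.2 J
μ_k = W_f/(mg cosθ · L) = 220.2/(19.90 × 14.6) = 0.7577

μ_k = 0.758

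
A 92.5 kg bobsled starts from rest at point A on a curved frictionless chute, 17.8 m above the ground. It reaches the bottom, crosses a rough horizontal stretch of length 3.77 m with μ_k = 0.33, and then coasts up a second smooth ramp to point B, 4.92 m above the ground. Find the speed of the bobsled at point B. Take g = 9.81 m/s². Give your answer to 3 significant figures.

v = 15.1 m/s

Energy at A: mgh₁ = (92.5)(9.81)(17.8) = 16152 J
Friction loss: W_f = μ_k mg d = 1129 J
At B: ½mv² + mgh₂ = mgh₁ − W_f
½mv² = 16152 − 1129 − 4464.5 = 10559 J
v = √(2 × 10559/92.5) = 15.11 m/s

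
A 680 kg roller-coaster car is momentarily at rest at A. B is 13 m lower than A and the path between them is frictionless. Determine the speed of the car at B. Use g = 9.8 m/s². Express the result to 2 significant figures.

v = 16 m/s

Equating total energy at the two states: mgh = ½mv²
The mass cancels from both sides.
v = √(2gh) = √(2 × 9.8 × 13) = √254.80 = 15.96 m/s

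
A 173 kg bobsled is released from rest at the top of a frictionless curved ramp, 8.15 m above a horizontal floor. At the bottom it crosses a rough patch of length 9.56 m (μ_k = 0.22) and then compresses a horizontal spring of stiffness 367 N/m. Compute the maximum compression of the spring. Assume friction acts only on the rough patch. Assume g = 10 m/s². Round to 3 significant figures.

x = 7.55 m

Initial energy: E₁ = mgh = (173)(10)(8.15) = 14100 J
Friction removes W_f = μ_k mg d = (0.22)(173)(10)(9.56) = 3639 J
Energy reaching the spring: E = 14100 − 3639 = 10461 J
At max compression ½kx² = E ⇒ x = √(2E/k) = √(2 × 10461/367) = 7.550 m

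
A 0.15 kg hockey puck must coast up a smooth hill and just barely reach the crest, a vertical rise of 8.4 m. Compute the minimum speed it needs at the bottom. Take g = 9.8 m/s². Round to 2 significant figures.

v = 13 m/s

At the top it is momentarily at rest, so all KE converts to PE: ½mv² = mgh
v = √(2gh) = √(2 × 9.8 × 8.4) = 12.83 m/s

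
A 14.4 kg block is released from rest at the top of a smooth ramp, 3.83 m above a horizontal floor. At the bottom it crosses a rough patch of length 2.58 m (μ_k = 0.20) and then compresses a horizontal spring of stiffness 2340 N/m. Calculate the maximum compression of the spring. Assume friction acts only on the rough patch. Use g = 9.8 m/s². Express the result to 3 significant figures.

Initial energy: E₁ = mgh = (14.4)(9.8)(3.83) = 540.49 J
Friction removes W_f = μ_k mg d = (0.20)(14.4)(9.8)(2.58) = 72.82 J
Energy reaching the spring: E = 540.49 − 72.82 = 467.67 J
At max compression ½kx² = E ⇒ x = √(2E/k) = √(2 × 467.67/2340) = 0.6322 m

x = 0.632 m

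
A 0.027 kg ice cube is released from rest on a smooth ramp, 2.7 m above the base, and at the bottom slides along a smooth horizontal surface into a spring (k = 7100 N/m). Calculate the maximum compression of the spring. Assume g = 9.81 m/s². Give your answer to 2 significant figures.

x = 0.014 m

Gravitational PE at the top equals spring PE at max compression: mgh = ½kx²
x = √(2mgh/k) = √(2 × 0.027 × 9.81 × 2.7 / 7100) = 0.01419 m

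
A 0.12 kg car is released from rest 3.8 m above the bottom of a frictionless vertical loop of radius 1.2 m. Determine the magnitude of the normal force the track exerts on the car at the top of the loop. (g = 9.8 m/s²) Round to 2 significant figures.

N = 1.6 N

Energy from release to top (height 2r): mgh = ½mv_top² + mg(2r)
v_top² = 2g(h − 2r) = 2(9.8)(3.8 − 2.400) = 27.440 m²/s²
At the top, both N and weight point toward the centre: N + mg = mv_top²/r
N = m(v_top²/r − g) = 0.12(27.440/1.2 − 9.8) = 1.568 N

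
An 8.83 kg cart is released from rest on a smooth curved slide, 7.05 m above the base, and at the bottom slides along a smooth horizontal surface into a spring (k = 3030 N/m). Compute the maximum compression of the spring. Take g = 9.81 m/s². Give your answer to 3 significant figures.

Gravitational PE at the top equals spring PE at max compression: mgh = ½kx²
x = √(2mgh/k) = √(2 × 8.83 × 9.81 × 7.05 / 3030) = 0.6349 m

x = 0.635 m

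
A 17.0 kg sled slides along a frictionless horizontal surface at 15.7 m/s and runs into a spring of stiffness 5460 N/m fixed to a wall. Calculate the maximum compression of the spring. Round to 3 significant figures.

All KE is stored as spring PE at maximum compression: ½mv² = ½kx²
x = v√(m/k) = 15.7 × √(17.0/5460) = 0.8760 m

x = 0.876 m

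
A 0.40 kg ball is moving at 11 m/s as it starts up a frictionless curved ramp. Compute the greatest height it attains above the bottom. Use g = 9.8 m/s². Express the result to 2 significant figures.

Setting KE at the bottom equal to PE gained: ½mv² = mgh
h = v²/(2g) = 11²/(2 × 9.8) = 6.173 m

h = 6.2 m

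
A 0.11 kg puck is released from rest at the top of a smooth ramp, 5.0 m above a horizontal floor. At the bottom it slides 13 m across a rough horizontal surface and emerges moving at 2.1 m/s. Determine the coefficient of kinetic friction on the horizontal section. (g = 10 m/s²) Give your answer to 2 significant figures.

μ_k = 0.37

Energy bookkeeping (friction removes W_f = μ_k N d):
mgh = ½mv² + μ_k m g d
mgh = 5.5000 J; ½mv² = 0.24255 J
W_f = 5.5000 − 0.24255 = 5.257 J
μ_k = W_f/(mg·d) = 5.257/(1.100 × 13) = 0.3677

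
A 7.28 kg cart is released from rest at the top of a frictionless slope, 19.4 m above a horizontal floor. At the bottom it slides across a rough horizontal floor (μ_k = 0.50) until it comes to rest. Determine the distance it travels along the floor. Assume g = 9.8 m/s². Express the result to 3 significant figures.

Applying the work–energy principle:
At rest all PE has been dissipated by friction: mgh = μ_k m g d
d = h/μ_k = 19.4/0.50 = 38.80 m

d = 38.8 m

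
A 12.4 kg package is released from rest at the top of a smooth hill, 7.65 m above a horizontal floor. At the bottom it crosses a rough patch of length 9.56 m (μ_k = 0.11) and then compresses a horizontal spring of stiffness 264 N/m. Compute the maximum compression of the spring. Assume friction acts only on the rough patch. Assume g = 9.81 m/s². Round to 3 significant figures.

x = 2.47 m

Initial energy: E₁ = mgh = (12.4)(9.81)(7.65) = 930.58 J
Friction removes W_f = μ_k mg d = (0.11)(12.4)(9.81)(9.56) = 127.9 J
Energy reaching the spring: E = 930.58 − 127.9 = 802.66 J
At max compression ½kx² = E ⇒ x = √(2E/k) = √(2 × 802.66/264) = 2.466 m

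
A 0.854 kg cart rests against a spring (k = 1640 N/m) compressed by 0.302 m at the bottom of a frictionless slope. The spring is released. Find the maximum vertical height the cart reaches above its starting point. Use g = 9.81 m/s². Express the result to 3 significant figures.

h = 8.93 m

Energy conservation from release to the highest point: ½kx² = mgh
h = kx²/(2mg) = (1640)(0.302)²/(2 × 0.854 × 9.81) = 8.927 m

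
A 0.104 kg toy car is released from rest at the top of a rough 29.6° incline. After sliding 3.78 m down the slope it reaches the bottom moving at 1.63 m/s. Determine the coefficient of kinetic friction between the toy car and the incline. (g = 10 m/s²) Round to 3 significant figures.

The energy dissipated by friction is the PE lost minus the KE gained:
mgL sinθ = 1.9418 J; ½mv² = 0.13816 J
W_f = 1.9418 − 0.13816 = 1.804 J
μ_k = W_f/(mg cosθ · L) = 1.804/(0.9043 × 3.78) = 0.5277

μ_k = 0.528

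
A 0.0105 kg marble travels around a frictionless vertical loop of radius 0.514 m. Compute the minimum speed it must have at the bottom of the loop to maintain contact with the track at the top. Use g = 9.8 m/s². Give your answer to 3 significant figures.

v = 5.02 m/s

At the top: mg = mv_top²/r ⇒ v_top² = gr = 5.037 m²/s²
Energy from bottom to top (height 2r): ½mv_bot² = ½mv_top² + mg(2r)
v_bot² = gr + 4gr = 5gr = 25.19
v_bot = √(5gr) = 5.019 m/s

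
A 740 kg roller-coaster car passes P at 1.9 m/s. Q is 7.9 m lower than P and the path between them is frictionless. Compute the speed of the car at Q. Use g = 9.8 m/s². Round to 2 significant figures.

By conservation of mechanical energy, ½mv₀² + mgh = ½mv²
The mass cancels from both sides.
v² = v₀² + 2gh = (1.9)² + 2(9.8)(7.9) = 158.45
v = √158.45 = 12.59 m/s

v = 13 m/s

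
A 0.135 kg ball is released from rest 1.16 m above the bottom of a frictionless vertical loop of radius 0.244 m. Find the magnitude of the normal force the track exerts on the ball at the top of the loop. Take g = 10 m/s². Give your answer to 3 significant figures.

Energy from release to top (height 2r): mgh = ½mv_top² + mg(2r)
v_top² = 2g(h − 2r) = 2(10)(1.16 − 0.4880) = 13.440 m²/s²
At the top, both N and weight point toward the centre: N + mg = mv_top²/r
N = m(v_top²/r − g) = 0.135(13.440/0.244 − 10) = 6.086 N

N = 6.09 N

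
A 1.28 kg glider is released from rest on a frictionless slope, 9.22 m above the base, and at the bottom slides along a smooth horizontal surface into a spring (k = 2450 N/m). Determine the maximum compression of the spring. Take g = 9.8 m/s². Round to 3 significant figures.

x = 0.307 m

Gravitational PE at the top equals spring PE at max compression: mgh = ½kx²
x = √(2mgh/k) = √(2 × 1.28 × 9.8 × 9.22 / 2450) = 0.3073 m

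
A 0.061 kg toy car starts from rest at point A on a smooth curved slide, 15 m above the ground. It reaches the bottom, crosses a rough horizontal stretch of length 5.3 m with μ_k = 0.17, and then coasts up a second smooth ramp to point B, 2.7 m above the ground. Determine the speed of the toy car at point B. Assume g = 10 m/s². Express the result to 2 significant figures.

v = 15 m/s

Energy at A: mgh₁ = (0.061)(10)(15) = 9.1500 J
Friction loss: W_f = μ_k mg d = 0.5496 J
At B: ½mv² + mgh₂ = mgh₁ − W_f
½mv² = 9.1500 − 0.5496 − 1.6470 = 6.9534 J
v = √(2 × 6.9534/0.061) = 15.10 m/s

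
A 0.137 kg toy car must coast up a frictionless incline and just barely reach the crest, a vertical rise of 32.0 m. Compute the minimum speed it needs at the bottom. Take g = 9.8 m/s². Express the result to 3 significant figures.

v = 25.0 m/s

At the top it is momentarily at rest, so all KE converts to PE: ½mv² = mgh
v = √(2gh) = √(2 × 9.8 × 32.0) = 25.04 m/s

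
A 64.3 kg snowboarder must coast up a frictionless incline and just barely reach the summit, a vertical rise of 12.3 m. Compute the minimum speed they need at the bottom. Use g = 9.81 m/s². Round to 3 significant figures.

v = 15.5 m/s

At the top they are momentarily at rest, so all KE converts to PE: ½mv² = mgh
v = √(2gh) = √(2 × 9.81 × 12.3) = 15.53 m/s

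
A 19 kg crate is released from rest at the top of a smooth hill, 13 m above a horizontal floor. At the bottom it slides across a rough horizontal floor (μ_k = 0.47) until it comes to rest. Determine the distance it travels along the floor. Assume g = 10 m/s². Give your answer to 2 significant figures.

Applying the work–energy principle:
At rest all PE has been dissipated by friction: mgh = μ_k m g d
d = h/μ_k = 13/0.47 = 27.66 m

d = 28 m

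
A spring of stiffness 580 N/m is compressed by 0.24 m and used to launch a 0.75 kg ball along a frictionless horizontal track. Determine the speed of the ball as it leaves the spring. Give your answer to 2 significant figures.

Spring PE converts entirely to kinetic energy: ½kx² = ½mv²
v = x√(k/m) = 0.24 × √(580/0.75) = 6.674 m/s

v = 6.7 m/s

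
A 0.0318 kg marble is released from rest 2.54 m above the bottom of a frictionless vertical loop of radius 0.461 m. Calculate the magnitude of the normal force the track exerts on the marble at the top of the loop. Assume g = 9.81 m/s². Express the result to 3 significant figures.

N = 1.88 N

Energy from release to top (height 2r): mgh = ½mv_top² + mg(2r)
v_top² = 2g(h − 2r) = 2(9.81)(2.54 − 0.9220) = 31.745 m²/s²
At the top, both N and weight point toward the centre: N + mg = mv_top²/r
N = m(v_top²/r − g) = 0.0318(31.745/0.461 − 9.81) = 1.878 N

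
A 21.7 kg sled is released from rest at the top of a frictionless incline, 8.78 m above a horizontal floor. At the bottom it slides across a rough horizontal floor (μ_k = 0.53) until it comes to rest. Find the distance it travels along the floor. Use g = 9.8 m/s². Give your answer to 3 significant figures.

d = 16.6 m

Applying the work–energy principle:
At rest all PE has been dissipated by friction: mgh = μ_k m g d
d = h/μ_k = 8.78/0.53 = 16.57 m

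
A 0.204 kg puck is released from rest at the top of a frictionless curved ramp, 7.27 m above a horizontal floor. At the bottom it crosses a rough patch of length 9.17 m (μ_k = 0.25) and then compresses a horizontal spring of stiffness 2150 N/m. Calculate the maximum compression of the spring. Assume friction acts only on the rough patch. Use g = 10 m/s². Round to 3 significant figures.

Initial energy: E₁ = mgh = (0.204)(10)(7.27) = 14.831 J
Friction removes W_f = μ_k mg d = (0.25)(0.204)(10)(9.17) = 4.677 J
Energy reaching the spring: E = 14.831 − 4.677 = 10.154 J
At max compression ½kx² = E ⇒ x = √(2E/k) = √(2 × 10.154/2150) = 0.09719 m

x = 0.0972 m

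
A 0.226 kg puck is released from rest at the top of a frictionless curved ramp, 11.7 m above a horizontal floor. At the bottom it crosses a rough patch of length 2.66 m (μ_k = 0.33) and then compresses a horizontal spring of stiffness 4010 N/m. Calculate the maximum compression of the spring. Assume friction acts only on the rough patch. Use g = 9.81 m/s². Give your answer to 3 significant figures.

Initial energy: E₁ = mgh = (0.226)(9.81)(11.7) = 25.940 J
Friction removes W_f = μ_k mg d = (0.33)(0.226)(9.81)(2.66) = 1.946 J
Energy reaching the spring: E = 25.940 − 1.946 = 23.993 J
At max compression ½kx² = E ⇒ x = √(2E/k) = √(2 × 23.993/4010) = 0.1094 m

x = 0.109 m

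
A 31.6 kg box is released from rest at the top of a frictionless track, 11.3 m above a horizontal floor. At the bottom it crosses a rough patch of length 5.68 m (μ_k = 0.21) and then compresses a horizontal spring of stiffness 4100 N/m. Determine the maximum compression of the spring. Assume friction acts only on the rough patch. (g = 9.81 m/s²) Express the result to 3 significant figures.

Initial energy: E₁ = mgh = (31.6)(9.81)(11.3) = 3503.0 J
Friction removes W_f = μ_k mg d = (0.21)(31.6)(9.81)(5.68) = 369.8 J
Energy reaching the spring: E = 3503.0 − 369.8 = 3133.2 J
At max compression ½kx² = E ⇒ x = √(2E/k) = √(2 × 3133.2/4100) = 1.236 m

x = 1.24 m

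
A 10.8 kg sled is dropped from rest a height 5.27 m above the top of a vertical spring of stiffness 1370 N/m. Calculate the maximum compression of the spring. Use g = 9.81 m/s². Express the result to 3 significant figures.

Take the reference level at the top of the uncompressed spring. At max compression the sled has fallen H + x and is momentarily at rest:
mg(H + x) = ½kx²
½(1370)x² − (10.8)(9.81)x − (10.8)(9.81)(5.27) = 0
685.0x² − 105.9x − 558.3 = 0
x = [105.9 + √(11225 + 1.5299e+06)]/(2 × 685.0) = 0.9835 m

x = 0.983 m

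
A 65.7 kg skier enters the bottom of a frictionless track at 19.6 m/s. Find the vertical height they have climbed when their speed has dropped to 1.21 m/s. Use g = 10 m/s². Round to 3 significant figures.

Conservation of energy: ½mv₁² = ½mv₂² + mgh
h = (v₁² − v₂²)/(2g) = (19.6² − 1.21²)/(2 × 10) = 19.13 m

h = 19.1 m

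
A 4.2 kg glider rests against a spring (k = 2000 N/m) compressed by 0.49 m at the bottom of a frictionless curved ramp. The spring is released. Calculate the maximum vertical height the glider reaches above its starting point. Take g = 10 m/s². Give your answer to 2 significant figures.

All spring PE becomes gravitational PE at the highest point: ½kx² = mgh
h = kx²/(2mg) = (2000)(0.49)²/(2 × 4.2 × 10) = 5.717 m

h = 5.7 m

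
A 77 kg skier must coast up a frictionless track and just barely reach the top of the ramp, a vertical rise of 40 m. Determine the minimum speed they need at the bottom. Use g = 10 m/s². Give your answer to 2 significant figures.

v = 28 m/s

At the top they are momentarily at rest, so all KE converts to PE: ½mv² = mgh
v = √(2gh) = √(2 × 10 × 40) = 28.28 m/s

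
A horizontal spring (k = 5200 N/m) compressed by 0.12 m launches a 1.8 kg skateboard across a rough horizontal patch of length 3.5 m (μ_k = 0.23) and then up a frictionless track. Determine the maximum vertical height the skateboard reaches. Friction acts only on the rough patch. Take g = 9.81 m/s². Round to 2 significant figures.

Spring energy: E₀ = ½kx² = ½(5200)(0.12)² = 37.440 J
Friction: W_f = μ_k mg d = (0.23)(1.8)(9.81)(3.5) = 14.21 J
Energy at base of ramp: E = 37.440 − 14.21 = 23.225 J
At max height all remaining energy is PE: mgh = E ⇒ h = E/(mg) = 23.225/(1.8 × 9.81) = 1.315 m

h = 1.3 m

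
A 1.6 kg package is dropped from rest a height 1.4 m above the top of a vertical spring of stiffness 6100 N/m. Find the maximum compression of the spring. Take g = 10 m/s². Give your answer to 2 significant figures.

x = 0.088 m

Let x be the compression. The total drop is H + x, and the package is instantaneously at rest at max compression, so energy conservation gives:
mg(H + x) = ½kx²
½(6100)x² − (1.6)(10)x − (1.6)(10)(1.4) = 0
3050x² − 16.00x − 22.40 = 0
x = [16.00 + √(256.0 + 273280)]/(2 × 3050) = 0.08836 m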